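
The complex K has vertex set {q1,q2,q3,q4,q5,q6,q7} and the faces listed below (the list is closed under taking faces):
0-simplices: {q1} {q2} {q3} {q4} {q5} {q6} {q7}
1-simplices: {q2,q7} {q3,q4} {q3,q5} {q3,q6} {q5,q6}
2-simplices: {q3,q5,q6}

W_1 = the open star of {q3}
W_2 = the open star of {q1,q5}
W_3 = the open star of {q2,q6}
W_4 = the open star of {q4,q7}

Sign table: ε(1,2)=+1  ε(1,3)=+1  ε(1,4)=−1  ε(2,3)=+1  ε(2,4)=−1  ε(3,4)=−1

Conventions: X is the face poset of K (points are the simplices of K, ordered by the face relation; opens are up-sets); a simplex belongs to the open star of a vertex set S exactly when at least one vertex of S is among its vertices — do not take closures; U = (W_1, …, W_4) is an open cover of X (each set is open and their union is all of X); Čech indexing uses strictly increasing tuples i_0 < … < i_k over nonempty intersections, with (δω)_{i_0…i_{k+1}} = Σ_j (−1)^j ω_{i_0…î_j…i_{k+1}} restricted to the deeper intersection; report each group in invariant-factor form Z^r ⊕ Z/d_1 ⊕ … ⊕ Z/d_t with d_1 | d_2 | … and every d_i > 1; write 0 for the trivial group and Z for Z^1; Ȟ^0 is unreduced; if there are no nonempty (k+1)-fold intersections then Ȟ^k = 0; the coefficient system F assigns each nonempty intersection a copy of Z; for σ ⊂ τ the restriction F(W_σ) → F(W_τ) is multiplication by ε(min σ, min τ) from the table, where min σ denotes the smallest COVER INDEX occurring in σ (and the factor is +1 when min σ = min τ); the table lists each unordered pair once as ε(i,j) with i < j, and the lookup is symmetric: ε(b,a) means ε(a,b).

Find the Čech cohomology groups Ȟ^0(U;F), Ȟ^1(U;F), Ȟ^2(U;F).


nerve simplices:
  W1={{q3},{q3,q4},{q3,q5},{q3,q6},{q3,q5,q6}} W2={{q1},{q5},{q3,q5},{q5,q6},{q3,q5,q6}} W3={{q2},{q6},{q2,q7},{q3,q6},{q5,q6},{q3,q5,q6}} W4={{q4},{q7},{q2,q7},{q3,q4}}
  W12={{q3,q5},{q3,q5,q6}} W13={{q3,q6},{q3,q5,q6}} W14={{q3,q4}} W23={{q5,q6},{q3,q5,q6}} W34={{q2,q7}}
  W123={{q3,q5,q6}}
C dims 4,5,1; δ0: rk 3, SNF 1^3; δ1: rk 1, SNF 1^1
degree 0: 4−3−0 = 1 → Ȟ^0 ≅ Z
degree 1: 5−1−3 = 1 → Ȟ^1 ≅ Z
degree 2: 1−0−1 = 0 → Ȟ^2 ≅ 0

Ȟ^0 ≅ Z; Ȟ^1 ≅ Z; Ȟ^2 ≅ 0


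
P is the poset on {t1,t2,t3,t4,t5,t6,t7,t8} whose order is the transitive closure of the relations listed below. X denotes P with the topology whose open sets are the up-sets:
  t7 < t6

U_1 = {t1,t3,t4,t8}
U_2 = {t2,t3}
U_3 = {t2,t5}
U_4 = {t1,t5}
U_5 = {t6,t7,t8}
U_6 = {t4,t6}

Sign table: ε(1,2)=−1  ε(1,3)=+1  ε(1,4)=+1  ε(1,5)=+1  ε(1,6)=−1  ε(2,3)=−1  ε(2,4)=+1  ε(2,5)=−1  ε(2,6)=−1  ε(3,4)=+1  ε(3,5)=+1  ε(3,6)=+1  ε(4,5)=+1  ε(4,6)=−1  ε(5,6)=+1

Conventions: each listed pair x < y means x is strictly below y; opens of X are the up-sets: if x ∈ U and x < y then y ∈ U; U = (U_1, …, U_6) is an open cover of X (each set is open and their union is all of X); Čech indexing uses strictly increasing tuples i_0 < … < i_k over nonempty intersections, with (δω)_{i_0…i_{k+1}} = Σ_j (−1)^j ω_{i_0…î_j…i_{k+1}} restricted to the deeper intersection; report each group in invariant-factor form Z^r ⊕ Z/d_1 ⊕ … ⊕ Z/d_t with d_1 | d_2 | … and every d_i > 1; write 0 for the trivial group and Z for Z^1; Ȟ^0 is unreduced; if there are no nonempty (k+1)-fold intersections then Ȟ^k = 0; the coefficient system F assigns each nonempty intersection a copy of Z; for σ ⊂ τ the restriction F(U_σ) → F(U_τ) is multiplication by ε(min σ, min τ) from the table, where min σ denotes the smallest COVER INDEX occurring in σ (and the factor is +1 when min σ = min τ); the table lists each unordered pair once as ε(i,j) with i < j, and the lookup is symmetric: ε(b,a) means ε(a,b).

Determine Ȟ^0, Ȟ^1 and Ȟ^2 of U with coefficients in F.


nonempty intersections:
  U12={t3} U14={t1} U15={t8} U16={t4} U23={t2} U34={t5} U56={t6}
C dims 6,7; δ0: rk 6, SNF 1^5·2
Ȟ^0: (6−6)−0=0 ⇒ 0
Ȟ^1: (7−0)−6=1 plus torsion [2] ⇒ Z ⊕ Z/2
Ȟ^2: (0−0)−0=0 ⇒ 0

Ȟ^0 = 0, Ȟ^1 = Z ⊕ Z/2 and Ȟ^2 = 0


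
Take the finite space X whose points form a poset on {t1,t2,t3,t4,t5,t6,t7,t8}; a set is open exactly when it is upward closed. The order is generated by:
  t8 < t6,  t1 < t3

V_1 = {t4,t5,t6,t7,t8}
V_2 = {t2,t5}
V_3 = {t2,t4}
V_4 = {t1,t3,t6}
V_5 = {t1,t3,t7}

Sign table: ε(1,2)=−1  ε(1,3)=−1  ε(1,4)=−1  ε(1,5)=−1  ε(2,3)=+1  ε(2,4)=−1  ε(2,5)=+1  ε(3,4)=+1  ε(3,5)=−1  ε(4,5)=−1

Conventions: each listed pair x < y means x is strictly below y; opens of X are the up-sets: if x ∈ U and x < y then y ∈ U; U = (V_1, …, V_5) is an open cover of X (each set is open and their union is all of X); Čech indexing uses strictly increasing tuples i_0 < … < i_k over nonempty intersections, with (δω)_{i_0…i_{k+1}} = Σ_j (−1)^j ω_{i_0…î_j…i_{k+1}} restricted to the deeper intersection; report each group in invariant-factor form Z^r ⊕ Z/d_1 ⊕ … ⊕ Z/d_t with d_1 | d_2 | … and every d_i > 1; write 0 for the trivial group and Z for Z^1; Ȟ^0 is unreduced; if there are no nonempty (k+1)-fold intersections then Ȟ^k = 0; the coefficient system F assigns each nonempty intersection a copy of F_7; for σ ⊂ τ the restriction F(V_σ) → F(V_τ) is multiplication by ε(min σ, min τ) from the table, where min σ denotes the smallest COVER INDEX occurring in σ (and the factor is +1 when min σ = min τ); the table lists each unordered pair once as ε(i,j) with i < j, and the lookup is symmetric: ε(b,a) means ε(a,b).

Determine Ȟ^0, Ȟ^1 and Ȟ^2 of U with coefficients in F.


nerve of the cover:
  V12={t5} V13={t4} V14={t6} V15={t7} V23={t2} V45={t1,t3}
C dims 5,6; δ0: rk_F7 5
Ȟ^0 = (5 − 5) − 0 = 0, so Ȟ^0 ≅ 0
Ȟ^1 = (6 − 0) − 5 = 1, so Ȟ^1 ≅ Z/7
Ȟ^2 = (0 − 0) − 0 = 0, so Ȟ^2 ≅ 0

Ȟ^0(U;F) ≅ 0, Ȟ^1(U;F) ≅ Z/7 and Ȟ^2(U;F) ≅ 0


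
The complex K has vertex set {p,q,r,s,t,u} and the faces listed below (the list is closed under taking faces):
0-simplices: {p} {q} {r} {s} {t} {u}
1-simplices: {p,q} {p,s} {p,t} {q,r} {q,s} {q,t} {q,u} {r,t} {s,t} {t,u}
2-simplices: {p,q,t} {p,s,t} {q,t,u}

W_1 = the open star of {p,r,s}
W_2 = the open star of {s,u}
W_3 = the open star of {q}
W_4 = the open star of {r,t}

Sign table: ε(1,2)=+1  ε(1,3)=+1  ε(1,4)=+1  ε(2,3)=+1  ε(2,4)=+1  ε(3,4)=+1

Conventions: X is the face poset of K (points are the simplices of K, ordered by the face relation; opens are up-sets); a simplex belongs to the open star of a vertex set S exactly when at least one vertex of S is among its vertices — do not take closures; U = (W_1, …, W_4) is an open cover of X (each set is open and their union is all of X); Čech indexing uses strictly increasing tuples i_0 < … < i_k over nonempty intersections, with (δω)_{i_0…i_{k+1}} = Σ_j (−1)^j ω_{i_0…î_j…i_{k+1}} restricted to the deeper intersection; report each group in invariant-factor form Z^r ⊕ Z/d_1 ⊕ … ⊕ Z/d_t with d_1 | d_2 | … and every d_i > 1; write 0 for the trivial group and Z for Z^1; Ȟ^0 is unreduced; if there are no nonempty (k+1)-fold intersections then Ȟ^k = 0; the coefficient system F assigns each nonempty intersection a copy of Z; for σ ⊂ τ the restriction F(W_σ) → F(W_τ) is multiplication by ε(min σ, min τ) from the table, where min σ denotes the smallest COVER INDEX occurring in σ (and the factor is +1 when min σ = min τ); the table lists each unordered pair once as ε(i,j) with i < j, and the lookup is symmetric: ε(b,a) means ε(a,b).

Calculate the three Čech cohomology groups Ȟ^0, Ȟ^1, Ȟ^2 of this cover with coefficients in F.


Ȟ^0 ≅ Z, Ȟ^1 ≅ 0, Ȟ^2 ≅ Z

nerve simplices:
  W1={{p},{r},{s},{p,q},{p,s},{p,t},{q,r},{q,s},{r,t},{s,t},{p,q,t},{p,s,t}} W2={{s},{u},{p,s},{q,s},{q,u},{s,t},{t,u},{p,s,t},{q,t,u}} W3={{q},{p,q},{q,r},{q,s},{q,t},{q,u},{p,q,t},{q,t,u}} W4={{r},{t},{p,t},{q,r},{q,t},{r,t},{s,t},{t,u},{p,q,t},{p,s,t},{q,t,u}}
  W12={{s},{p,s},{q,s},{s,t},{p,s,t}} W13={{p,q},{q,r},{q,s},{p,q,t}} W14={{r},{p,t},{q,r},{r,t},{s,t},{p,q,t},{p,s,t}} W23={{q,s},{q,u},{q,t,u}} W24={{s,t},{t,u},{p,s,t},{q,t,u}} W34={{q,r},{q,t},{p,q,t},{q,t,u}}
  W123={{q,s}} W124={{s,t},{p,s,t}} W134={{q,r},{p,q,t}} W234={{q,t,u}}
C dims 4,6,4; δ0: rk 3, SNF 1^3; δ1: rk 3, SNF 1^3
degree 0: 4−3−0 = 1 → Ȟ^0 ≅ Z
degree 1: 6−3−3 = 0 → Ȟ^1 ≅ 0
degree 2: 4−0−3 = 1 → Ȟ^2 ≅ Z


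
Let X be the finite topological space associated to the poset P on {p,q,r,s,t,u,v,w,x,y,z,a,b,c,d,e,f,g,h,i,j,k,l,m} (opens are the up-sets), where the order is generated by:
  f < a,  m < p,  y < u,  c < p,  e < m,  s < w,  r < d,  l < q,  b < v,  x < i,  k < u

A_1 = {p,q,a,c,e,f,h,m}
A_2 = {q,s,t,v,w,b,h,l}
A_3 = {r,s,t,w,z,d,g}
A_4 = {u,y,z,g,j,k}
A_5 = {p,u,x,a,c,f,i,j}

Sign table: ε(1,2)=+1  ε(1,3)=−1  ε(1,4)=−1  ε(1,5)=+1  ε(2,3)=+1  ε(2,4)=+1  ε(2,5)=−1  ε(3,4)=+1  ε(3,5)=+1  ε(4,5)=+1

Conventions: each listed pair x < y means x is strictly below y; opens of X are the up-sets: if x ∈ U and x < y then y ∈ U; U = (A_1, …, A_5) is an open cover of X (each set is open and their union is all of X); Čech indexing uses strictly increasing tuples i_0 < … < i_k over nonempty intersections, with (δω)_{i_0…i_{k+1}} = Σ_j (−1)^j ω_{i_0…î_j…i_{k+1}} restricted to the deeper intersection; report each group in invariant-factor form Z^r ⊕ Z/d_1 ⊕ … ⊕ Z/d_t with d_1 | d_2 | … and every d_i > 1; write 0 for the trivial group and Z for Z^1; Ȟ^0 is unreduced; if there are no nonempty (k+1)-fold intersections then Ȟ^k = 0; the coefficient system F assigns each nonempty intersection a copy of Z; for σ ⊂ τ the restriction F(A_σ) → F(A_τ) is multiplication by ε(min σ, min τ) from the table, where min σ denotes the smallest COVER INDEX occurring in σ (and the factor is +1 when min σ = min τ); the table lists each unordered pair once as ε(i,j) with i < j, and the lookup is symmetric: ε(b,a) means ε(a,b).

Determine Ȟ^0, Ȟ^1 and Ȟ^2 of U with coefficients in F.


nonempty overlaps:
  A12={q,h} A15={p,a,c,f} A23={s,t,w} A34={z,g} A45={u,j}
C dims 5,5; δ0: rk 4, SNF 1^4
degree 0: 5−4−0 = 1 → Ȟ^0 ≅ Z
degree 1: 5−0−4 = 1 → Ȟ^1 ≅ Z
degree 2: 0−0−0 = 0 → Ȟ^2 ≅ 0

Ȟ^0(U;F) ≅ Z; Ȟ^1(U;F) ≅ Z; Ȟ^2(U;F) ≅ 0


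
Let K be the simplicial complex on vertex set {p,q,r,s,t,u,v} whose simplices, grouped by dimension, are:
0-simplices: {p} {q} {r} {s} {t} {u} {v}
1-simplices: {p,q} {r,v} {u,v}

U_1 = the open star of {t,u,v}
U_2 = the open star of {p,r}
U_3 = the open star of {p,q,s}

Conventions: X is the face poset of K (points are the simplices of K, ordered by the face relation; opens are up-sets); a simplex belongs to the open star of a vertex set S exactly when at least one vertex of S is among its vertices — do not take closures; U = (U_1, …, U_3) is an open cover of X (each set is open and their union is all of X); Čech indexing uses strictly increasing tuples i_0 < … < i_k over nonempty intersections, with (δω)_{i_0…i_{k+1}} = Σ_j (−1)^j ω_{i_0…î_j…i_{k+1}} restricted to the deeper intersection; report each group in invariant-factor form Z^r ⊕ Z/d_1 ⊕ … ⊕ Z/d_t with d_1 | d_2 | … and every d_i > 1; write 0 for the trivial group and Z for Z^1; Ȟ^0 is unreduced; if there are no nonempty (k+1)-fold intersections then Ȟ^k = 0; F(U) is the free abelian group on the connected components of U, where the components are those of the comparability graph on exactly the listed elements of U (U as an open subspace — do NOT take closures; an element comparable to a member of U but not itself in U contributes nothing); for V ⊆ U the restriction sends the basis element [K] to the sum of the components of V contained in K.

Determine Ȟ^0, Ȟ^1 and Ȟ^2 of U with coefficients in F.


intersection data:
  U1={{t},{u},{v},{r,v},{u,v}} U2={{p},{r},{p,q},{r,v}} U3={{p},{q},{s},{p,q}}
  U12={{r,v}} U23={{p},{p,q}}
components per intersection:
  U1: {{t}} {{u},{v},{r,v},{u,v}}
  U2: {{p},{p,q}} {{r},{r,v}}
  U3: {{p},{q},{p,q}} {{s}}
  U12: {{r,v}}
  U23: {{p},{p,q}}
C dims 6,2; δ0: rk 2, SNF 1^2
Ȟ^0 = (6 − 2) − 0 = 4, so Ȟ^0 ≅ Z^4
Ȟ^1 = (2 − 0) − 2 = 0, so Ȟ^1 ≅ 0
Ȟ^2 = (0 − 0) − 0 = 0, so Ȟ^2 ≅ 0

Ȟ^0(U;F) ≅ Z^4; Ȟ^1(U;F) ≅ 0; Ȟ^2(U;F) ≅ 0


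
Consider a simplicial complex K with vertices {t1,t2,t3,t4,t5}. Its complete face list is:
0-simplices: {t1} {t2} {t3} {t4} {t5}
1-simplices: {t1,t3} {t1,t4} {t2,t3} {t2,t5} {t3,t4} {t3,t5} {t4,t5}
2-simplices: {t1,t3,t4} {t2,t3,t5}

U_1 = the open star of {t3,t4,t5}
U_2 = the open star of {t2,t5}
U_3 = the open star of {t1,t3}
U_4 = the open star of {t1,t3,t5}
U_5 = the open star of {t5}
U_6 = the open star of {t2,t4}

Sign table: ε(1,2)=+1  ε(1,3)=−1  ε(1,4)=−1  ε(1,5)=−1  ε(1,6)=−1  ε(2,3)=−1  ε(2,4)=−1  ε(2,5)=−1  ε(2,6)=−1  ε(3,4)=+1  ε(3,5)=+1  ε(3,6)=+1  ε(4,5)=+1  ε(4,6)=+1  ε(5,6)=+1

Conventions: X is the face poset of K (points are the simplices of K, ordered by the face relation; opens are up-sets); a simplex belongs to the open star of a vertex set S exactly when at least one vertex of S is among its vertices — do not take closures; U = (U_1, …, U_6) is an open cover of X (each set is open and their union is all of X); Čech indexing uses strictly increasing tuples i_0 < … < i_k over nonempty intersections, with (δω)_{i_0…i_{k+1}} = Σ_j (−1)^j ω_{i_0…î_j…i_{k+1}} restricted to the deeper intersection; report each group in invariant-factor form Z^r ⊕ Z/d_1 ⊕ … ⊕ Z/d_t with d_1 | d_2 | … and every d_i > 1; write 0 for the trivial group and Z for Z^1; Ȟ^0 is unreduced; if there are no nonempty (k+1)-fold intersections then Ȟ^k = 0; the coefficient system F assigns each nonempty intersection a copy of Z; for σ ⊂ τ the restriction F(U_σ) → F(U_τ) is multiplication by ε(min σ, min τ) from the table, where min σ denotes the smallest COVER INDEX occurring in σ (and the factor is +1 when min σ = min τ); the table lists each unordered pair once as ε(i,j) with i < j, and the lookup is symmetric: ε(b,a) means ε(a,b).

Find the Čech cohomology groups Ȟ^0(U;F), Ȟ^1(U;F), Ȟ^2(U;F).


nonempty overlaps:
  U1={{t3},{t4},{t5},{t1,t3},{t1,t4},{t2,t3},{t2,t5},{t3,t4},{t3,t5},{t4,t5},{t1,t3,t4},{t2,t3,t5}} U2={{t2},{t5},{t2,t3},{t2,t5},{t3,t5},{t4,t5},{t2,t3,t5}} U3={{t1},{t3},{t1,t3},{t1,t4},{t2,t3},{t3,t4},{t3,t5},{t1,t3,t4},{t2,t3,t5}} U4={{t1},{t3},{t5},{t1,t3},{t1,t4},{t2,t3},{t2,t5},{t3,t4},{t3,t5},{t4,t5},{t1,t3,t4},{t2,t3,t5}} U5={{t5},{t2,t5},{t3,t5},{t4,t5},{t2,t3,t5}} U6={{t2},{t4},{t1,t4},{t2,t3},{t2,t5},{t3,t4},{t4,t5},{t1,t3,t4},{t2,t3,t5}}
  U12={{t5},{t2,t3},{t2,t5},{t3,t5},{t4,t5},{t2,t3,t5}} U13={{t3},{t1,t3},{t1,t4},{t2,t3},{t3,t4},{t3,t5},{t1,t3,t4},{t2,t3,t5}} U14={{t3},{t5},{t1,t3},{t1,t4},{t2,t3},{t2,t5},{t3,t4},{t3,t5},{t4,t5},{t1,t3,t4},{t2,t3,t5}} U15={{t5},{t2,t5},{t3,t5},{t4,t5},{t2,t3,t5}} U16={{t4},{t1,t4},{t2,t3},{t2,t5},{t3,t4},{t4,t5},{t1,t3,t4},{t2,t3,t5}} U23={{t2,t3},{t3,t5},{t2,t3,t5}} U24={{t5},{t2,t3},{t2,t5},{t3,t5},{t4,t5},{t2,t3,t5}} U25={{t5},{t2,t5},{t3,t5},{t4,t5},{t2,t3,t5}} U26={{t2},{t2,t3},{t2,t5},{t4,t5},{t2,t3,t5}} U34={{t1},{t3},{t1,t3},{t1,t4},{t2,t3},{t3,t4},{t3,t5},{t1,t3,t4},{t2,t3,t5}} U35={{t3,t5},{t2,t3,t5}} U36={{t1,t4},{t2,t3},{t3,t4},{t1,t3,t4},{t2,t3,t5}} U45={{t5},{t2,t5},{t3,t5},{t4,t5},{t2,t3,t5}} U46={{t1,t4},{t2,t3},{t2,t5},{t3,t4},{t4,t5},{t1,t3,t4},{t2,t3,t5}} U56={{t2,t5},{t4,t5},{t2,t3,t5}}
  U123={{t2,t3},{t3,t5},{t2,t3,t5}} U124={{t5},{t2,t3},{t2,t5},{t3,t5},{t4,t5},{t2,t3,t5}} U125={{t5},{t2,t5},{t3,t5},{t4,t5},{t2,t3,t5}} U126={{t2,t3},{t2,t5},{t4,t5},{t2,t3,t5}} U134={{t3},{t1,t3},{t1,t4},{t2,t3},{t3,t4},{t3,t5},{t1,t3,t4},{t2,t3,t5}} U135={{t3,t5},{t2,t3,t5}} U136={{t1,t4},{t2,t3},{t3,t4},{t1,t3,t4},{t2,t3,t5}} U145={{t5},{t2,t5},{t3,t5},{t4,t5},{t2,t3,t5}} U146={{t1,t4},{t2,t3},{t2,t5},{t3,t4},{t4,t5},{t1,t3,t4},{t2,t3,t5}} U156={{t2,t5},{t4,t5},{t2,t3,t5}} U234={{t2,t3},{t3,t5},{t2,t3,t5}} U235={{t3,t5},{t2,t3,t5}} U236={{t2,t3},{t2,t3,t5}} U245={{t5},{t2,t5},{t3,t5},{t4,t5},{t2,t3,t5}} U246={{t2,t3},{t2,t5},{t4,t5},{t2,t3,t5}} U256={{t2,t5},{t4,t5},{t2,t3,t5}} U345={{t3,t5},{t2,t3,t5}} U346={{t1,t4},{t2,t3},{t3,t4},{t1,t3,t4},{t2,t3,t5}} U356={{t2,t3,t5}} U456={{t2,t5},{t4,t5},{t2,t3,t5}}
  U1234={{t2,t3},{t3,t5},{t2,t3,t5}} U1235={{t3,t5},{t2,t3,t5}} U1236={{t2,t3},{t2,t3,t5}} U1245={{t5},{t2,t5},{t3,t5},{t4,t5},{t2,t3,t5}} U1246={{t2,t3},{t2,t5},{t4,t5},{t2,t3,t5}} U1256={{t2,t5},{t4,t5},{t2,t3,t5}} U1345={{t3,t5},{t2,t3,t5}} U1346={{t1,t4},{t2,t3},{t3,t4},{t1,t3,t4},{t2,t3,t5}} U1356={{t2,t3,t5}} U1456={{t2,t5},{t4,t5},{t2,t3,t5}} U2345={{t3,t5},{t2,t3,t5}} U2346={{t2,t3},{t2,t3,t5}} U2356={{t2,t3,t5}} U2456={{t2,t5},{t4,t5},{t2,t3,t5}} U3456={{t2,t3,t5}}
  U12345={{t3,t5},{t2,t3,t5}} U12346={{t2,t3},{t2,t3,t5}} U12356={{t2,t3,t5}} U12456={{t2,t5},{t4,t5},{t2,t3,t5}} U13456={{t2,t3,t5}} U23456={{t2,t3,t5}}
  U123456={{t2,t3,t5}}
C dims 6,15,20,15; δ0: rk 5, SNF 1^5; δ1: rk 10, SNF 1^10; δ2: rk 10, SNF 1^10
degree 0: 6−5−0 = 1 → Ȟ^0 ≅ Z
degree 1: 15−10−5 = 0 → Ȟ^1 ≅ 0
degree 2: 20−10−10 = 0 → Ȟ^2 ≅ 0

Ȟ^0 = Z, Ȟ^1 = 0 and Ȟ^2 = 0


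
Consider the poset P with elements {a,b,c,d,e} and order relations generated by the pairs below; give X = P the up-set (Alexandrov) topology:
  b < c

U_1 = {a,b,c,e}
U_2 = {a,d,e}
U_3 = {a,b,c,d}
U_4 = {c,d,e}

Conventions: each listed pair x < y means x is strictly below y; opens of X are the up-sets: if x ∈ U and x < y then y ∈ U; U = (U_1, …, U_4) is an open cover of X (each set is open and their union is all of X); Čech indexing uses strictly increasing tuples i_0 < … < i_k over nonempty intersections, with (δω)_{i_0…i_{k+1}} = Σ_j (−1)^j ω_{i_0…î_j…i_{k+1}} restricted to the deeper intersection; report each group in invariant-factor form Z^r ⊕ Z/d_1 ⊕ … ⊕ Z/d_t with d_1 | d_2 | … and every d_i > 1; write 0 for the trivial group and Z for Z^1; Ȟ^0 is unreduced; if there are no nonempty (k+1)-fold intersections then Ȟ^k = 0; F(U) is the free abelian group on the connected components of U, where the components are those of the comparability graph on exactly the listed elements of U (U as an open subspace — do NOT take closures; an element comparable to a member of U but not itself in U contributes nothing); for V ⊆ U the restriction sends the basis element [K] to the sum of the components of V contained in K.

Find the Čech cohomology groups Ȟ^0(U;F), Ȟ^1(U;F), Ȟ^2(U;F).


intersection data:
  U12={a,e} U13={a,b,c} U14={c,e} U23={a,d} U24={d,e} U34={c,d}
  U123={a} U124={e} U134={c} U234={d}
components per intersection:
  U1: {a} {b,c} {e}
  U2: {a} {d} {e}
  U3: {a} {b,c} {d}
  U4: {c} {d} {e}
  U12: {a} {e}
  U13: {a} {b,c}
  U14: {c} {e}
  U23: {a} {d}
  U24: {d} {e}
  U34: {c} {d}
  U123: {a}
  U124: {e}
  U134: {c}
  U234: {d}
C dims 12,12,4; δ0: rk 8, SNF 1^8; δ1: rk 4, SNF 1^4
Ȟ^0 = (12 − 8) − 0 = 4, so Ȟ^0 ≅ Z^4
Ȟ^1 = (12 − 4) − 8 = 0, so Ȟ^1 ≅ 0
Ȟ^2 = (4 − 0) − 4 = 0, so Ȟ^2 ≅ 0

Ȟ^0 ≅ Z^4, Ȟ^1 ≅ 0, Ȟ^2 ≅ 0


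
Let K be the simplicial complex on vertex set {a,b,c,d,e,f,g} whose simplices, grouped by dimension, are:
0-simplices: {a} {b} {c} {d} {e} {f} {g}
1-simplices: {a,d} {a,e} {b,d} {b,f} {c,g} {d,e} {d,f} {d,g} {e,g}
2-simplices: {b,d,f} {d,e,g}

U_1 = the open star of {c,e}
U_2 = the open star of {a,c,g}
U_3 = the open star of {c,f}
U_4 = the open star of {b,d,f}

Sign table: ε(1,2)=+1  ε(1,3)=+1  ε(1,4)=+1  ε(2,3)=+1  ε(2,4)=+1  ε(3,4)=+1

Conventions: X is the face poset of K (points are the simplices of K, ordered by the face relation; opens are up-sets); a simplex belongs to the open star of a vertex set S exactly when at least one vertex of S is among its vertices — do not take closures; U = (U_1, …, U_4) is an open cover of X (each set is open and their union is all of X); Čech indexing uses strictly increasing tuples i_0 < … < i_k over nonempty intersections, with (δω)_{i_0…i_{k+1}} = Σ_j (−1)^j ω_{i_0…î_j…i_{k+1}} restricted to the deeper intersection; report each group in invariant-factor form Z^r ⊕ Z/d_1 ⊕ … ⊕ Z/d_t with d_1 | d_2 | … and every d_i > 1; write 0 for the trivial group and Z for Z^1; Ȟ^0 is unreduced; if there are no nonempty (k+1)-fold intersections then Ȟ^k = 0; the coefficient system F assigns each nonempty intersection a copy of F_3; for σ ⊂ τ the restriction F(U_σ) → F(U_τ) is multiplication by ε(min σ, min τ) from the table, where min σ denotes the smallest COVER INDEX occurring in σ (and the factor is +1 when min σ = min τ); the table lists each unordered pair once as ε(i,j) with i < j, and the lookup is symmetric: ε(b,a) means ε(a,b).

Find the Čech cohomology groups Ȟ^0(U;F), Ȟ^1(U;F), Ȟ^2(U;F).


Ȟ^0 = Z/3; Ȟ^1 = Z/3; Ȟ^2 = 0

nonempty overlaps:
  U1={{c},{e},{a,e},{c,g},{d,e},{e,g},{d,e,g}} U2={{a},{c},{g},{a,d},{a,e},{c,g},{d,g},{e,g},{d,e,g}} U3={{c},{f},{b,f},{c,g},{d,f},{b,d,f}} U4={{b},{d},{f},{a,d},{b,d},{b,f},{d,e},{d,f},{d,g},{b,d,f},{d,e,g}}
  U12={{c},{a,e},{c,g},{e,g},{d,e,g}} U13={{c},{c,g}} U14={{d,e},{d,e,g}} U23={{c},{c,g}} U24={{a,d},{d,g},{d,e,g}} U34={{f},{b,f},{d,f},{b,d,f}}
  U123={{c},{c,g}} U124={{d,e,g}}
C dims 4,6,2; δ0: rk_F3 3; δ1: rk_F3 2
degree 0: 4−3−0 = 1 → Ȟ^0 ≅ Z/3
degree 1: 6−2−3 = 1 → Ȟ^1 ≅ Z/3
degree 2: 2−0−2 = 0 → Ȟ^2 ≅ 0


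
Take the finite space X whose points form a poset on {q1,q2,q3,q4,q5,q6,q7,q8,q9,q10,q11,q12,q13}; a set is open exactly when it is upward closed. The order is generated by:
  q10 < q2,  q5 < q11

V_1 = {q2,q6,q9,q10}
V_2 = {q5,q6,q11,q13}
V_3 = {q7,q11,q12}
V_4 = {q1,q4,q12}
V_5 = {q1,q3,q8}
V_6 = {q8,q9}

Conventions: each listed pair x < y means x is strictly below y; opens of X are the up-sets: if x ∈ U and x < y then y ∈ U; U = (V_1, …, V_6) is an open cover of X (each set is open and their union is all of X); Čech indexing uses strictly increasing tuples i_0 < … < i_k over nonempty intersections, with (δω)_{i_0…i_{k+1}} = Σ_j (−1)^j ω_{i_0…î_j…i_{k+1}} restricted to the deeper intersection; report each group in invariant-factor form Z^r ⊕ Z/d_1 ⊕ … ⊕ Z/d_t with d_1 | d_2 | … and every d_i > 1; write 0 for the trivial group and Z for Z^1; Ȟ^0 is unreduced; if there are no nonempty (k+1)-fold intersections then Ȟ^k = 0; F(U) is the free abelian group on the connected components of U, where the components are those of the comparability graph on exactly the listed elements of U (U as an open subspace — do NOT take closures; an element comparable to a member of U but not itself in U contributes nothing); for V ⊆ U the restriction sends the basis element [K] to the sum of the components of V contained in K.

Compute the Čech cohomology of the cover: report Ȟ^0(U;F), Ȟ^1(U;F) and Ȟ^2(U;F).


nonempty intersections:
  V12={q6} V16={q9} V23={q11} V34={q12} V45={q1} V56={q8}
components per intersection:
  V1: {q2,q10} {q6} {q9}
  V2: {q5,q11} {q6} {q13}
  V3: {q7} {q11} {q12}
  V4: {q1} {q4} {q12}
  V5: {q1} {q3} {q8}
  V6: {q8} {q9}
  V12: {q6}
  V16: {q9}
  V23: {q11}
  V34: {q12}
  V45: {q1}
  V56: {q8}
C dims 17,6; δ0: rk 6, SNF 1^6
Ȟ^0: (17−6)−0=11 ⇒ Z^11
Ȟ^1: (6−0)−6=0 ⇒ 0
Ȟ^2: (0−0)−0=0 ⇒ 0

Ȟ^0 = Z^11, Ȟ^1 = 0, Ȟ^2 = 0


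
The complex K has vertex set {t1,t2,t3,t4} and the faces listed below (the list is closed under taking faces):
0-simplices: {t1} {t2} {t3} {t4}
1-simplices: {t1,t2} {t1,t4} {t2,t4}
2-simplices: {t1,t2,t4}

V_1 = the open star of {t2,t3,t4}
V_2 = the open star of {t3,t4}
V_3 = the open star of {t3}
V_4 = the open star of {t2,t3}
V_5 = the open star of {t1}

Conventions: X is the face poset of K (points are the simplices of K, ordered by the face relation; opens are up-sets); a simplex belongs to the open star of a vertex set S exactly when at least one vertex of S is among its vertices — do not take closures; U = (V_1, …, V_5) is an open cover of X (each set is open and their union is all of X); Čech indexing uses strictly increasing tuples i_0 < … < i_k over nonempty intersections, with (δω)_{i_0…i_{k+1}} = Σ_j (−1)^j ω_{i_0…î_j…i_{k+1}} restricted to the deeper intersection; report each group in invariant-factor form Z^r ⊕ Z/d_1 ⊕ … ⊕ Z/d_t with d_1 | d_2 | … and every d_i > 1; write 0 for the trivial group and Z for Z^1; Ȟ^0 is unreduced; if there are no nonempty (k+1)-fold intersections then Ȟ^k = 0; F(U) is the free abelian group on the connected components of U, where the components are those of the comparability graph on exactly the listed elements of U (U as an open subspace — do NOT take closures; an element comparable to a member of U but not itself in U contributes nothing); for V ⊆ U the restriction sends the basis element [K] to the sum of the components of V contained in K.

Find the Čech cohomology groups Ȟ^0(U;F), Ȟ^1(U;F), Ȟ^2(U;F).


Ȟ^0 ≅ Z^2,  Ȟ^1 ≅ 0,  Ȟ^2 ≅ 0

nerve of the cover:
  V1={{t2},{t3},{t4},{t1,t2},{t1,t4},{t2,t4},{t1,t2,t4}} V2={{t3},{t4},{t1,t4},{t2,t4},{t1,t2,t4}} V3={{t3}} V4={{t2},{t3},{t1,t2},{t2,t4},{t1,t2,t4}} V5={{t1},{t1,t2},{t1,t4},{t1,t2,t4}}
  V12={{t3},{t4},{t1,t4},{t2,t4},{t1,t2,t4}} V13={{t3}} V14={{t2},{t3},{t1,t2},{t2,t4},{t1,t2,t4}} V15={{t1,t2},{t1,t4},{t1,t2,t4}} V23={{t3}} V24={{t3},{t2,t4},{t1,t2,t4}} V25={{t1,t4},{t1,t2,t4}} V34={{t3}} V45={{t1,t2},{t1,t2,t4}}
  V123={{t3}} V124={{t3},{t2,t4},{t1,t2,t4}} V125={{t1,t4},{t1,t2,t4}} V134={{t3}} V145={{t1,t2},{t1,t2,t4}} V234={{t3}} V245={{t1,t2,t4}}
  V1234={{t3}} V1245={{t1,t2,t4}}
components per intersection:
  V1: {{t2},{t4},{t1,t2},{t1,t4},{t2,t4},{t1,t2,t4}} {{t3}}
  V2: {{t3}} {{t4},{t1,t4},{t2,t4},{t1,t2,t4}}
  V3: {{t3}}
  V4: {{t2},{t1,t2},{t2,t4},{t1,t2,t4}} {{t3}}
  V5: {{t1},{t1,t2},{t1,t4},{t1,t2,t4}}
  V12: {{t3}} {{t4},{t1,t4},{t2,t4},{t1,t2,t4}}
  V13: {{t3}}
  V14: {{t2},{t1,t2},{t2,t4},{t1,t2,t4}} {{t3}}
  V15: {{t1,t2},{t1,t4},{t1,t2,t4}}
  V23: {{t3}}
  V24: {{t3}} {{t2,t4},{t1,t2,t4}}
  V25: {{t1,t4},{t1,t2,t4}}
  V34: {{t3}}
  V45: {{t1,t2},{t1,t2,t4}}
  V123: {{t3}}
  V124: {{t3}} {{t2,t4},{t1,t2,t4}}
  V125: {{t1,t4},{t1,t2,t4}}
  V134: {{t3}}
  V145: {{t1,t2},{t1,t2,t4}}
  V234: {{t3}}
  V245: {{t1,t2,t4}}
  V1234: {{t3}}
  V1245: {{t1,t2,t4}}
C dims 8,12,8,2; δ0: rk 6, SNF 1^6; δ1: rk 6, SNF 1^6; δ2: rk 2, SNF 1^2
Ȟ^0 = (8 − 6) − 0 = 2, so Ȟ^0 ≅ Z^2
Ȟ^1 = (12 − 6) − 6 = 0, so Ȟ^1 ≅ 0
Ȟ^2 = (8 − 2) − 6 = 0, so Ȟ^2 ≅ 0


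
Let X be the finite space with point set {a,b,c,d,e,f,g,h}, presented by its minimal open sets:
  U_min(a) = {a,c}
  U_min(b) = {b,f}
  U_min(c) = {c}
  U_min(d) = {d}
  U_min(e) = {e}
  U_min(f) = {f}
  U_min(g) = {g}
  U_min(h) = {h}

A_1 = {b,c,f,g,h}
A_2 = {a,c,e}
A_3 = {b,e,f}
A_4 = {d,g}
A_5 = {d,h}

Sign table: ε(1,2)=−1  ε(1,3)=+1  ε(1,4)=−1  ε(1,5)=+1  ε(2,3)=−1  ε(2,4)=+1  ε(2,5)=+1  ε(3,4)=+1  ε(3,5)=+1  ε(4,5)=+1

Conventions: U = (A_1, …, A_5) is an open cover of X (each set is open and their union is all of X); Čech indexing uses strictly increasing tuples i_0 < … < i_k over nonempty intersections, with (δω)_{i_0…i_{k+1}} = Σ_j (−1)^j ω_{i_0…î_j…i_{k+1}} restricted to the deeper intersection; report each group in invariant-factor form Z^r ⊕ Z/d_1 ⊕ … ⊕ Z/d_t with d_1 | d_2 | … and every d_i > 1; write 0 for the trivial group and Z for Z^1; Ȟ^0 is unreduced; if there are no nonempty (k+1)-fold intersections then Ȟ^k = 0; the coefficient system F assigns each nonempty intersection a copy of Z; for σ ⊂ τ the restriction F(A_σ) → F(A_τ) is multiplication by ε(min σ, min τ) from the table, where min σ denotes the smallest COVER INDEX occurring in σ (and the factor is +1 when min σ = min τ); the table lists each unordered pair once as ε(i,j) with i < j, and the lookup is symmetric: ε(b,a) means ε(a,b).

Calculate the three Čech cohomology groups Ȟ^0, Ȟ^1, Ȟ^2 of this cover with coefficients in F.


Ȟ^0(U;F) ≅ 0; Ȟ^1(U;F) ≅ Z ⊕ Z/2; Ȟ^2(U;F) ≅ 0

nerve simplices:
  A12={c} A13={b,f} A14={g} A15={h} A23={e} A45={d}
C dims 5,6; δ0: rk 5, SNF 1^4·2
degree 0: 5−5−0 = 0 → Ȟ^0 ≅ 0
degree 1: 6−0−5 = 1 plus torsion [2] → Ȟ^1 ≅ Z ⊕ Z/2
degree 2: 0−0−0 = 0 → Ȟ^2 ≅ 0


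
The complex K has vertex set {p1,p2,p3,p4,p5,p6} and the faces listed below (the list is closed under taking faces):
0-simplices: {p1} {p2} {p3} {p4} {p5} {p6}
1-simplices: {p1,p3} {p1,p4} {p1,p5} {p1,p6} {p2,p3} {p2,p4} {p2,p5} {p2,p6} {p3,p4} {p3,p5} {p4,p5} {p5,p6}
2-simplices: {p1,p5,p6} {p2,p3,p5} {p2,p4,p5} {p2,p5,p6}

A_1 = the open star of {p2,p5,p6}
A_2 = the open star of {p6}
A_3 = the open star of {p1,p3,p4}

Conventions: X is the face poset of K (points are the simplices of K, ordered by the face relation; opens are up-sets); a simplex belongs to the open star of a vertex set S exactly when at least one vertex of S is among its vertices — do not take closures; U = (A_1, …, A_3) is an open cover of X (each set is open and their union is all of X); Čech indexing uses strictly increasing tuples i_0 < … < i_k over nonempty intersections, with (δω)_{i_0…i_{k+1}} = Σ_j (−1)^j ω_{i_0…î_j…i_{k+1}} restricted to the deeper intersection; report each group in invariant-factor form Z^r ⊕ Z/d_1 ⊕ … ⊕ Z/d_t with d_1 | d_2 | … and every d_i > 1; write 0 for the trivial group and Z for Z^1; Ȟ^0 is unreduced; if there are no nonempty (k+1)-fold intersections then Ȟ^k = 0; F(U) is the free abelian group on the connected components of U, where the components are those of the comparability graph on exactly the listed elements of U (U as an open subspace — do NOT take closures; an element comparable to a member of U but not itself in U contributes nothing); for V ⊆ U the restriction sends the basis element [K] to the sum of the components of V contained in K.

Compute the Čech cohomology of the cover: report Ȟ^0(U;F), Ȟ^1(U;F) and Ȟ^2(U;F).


Ȟ^0 = Z, Ȟ^1 = Z^2, Ȟ^2 = 0

nonempty overlaps:
  A1={{p2},{p5},{p6},{p1,p5},{p1,p6},{p2,p3},{p2,p4},{p2,p5},{p2,p6},{p3,p5},{p4,p5},{p5,p6},{p1,p5,p6},{p2,p3,p5},{p2,p4,p5},{p2,p5,p6}} A2={{p6},{p1,p6},{p2,p6},{p5,p6},{p1,p5,p6},{p2,p5,p6}} A3={{p1},{p3},{p4},{p1,p3},{p1,p4},{p1,p5},{p1,p6},{p2,p3},{p2,p4},{p3,p4},{p3,p5},{p4,p5},{p1,p5,p6},{p2,p3,p5},{p2,p4,p5}}
  A12={{p6},{p1,p6},{p2,p6},{p5,p6},{p1,p5,p6},{p2,p5,p6}} A13={{p1,p5},{p1,p6},{p2,p3},{p2,p4},{p3,p5},{p4,p5},{p1,p5,p6},{p2,p3,p5},{p2,p4,p5}} A23={{p1,p6},{p1,p5,p6}}
  A123={{p1,p6},{p1,p5,p6}}
components per intersection:
  A1: {{p2},{p5},{p6},{p1,p5},{p1,p6},{p2,p3},{p2,p4},{p2,p5},{p2,p6},{p3,p5},{p4,p5},{p5,p6},{p1,p5,p6},{p2,p3,p5},{p2,p4,p5},{p2,p5,p6}}
  A2: {{p6},{p1,p6},{p2,p6},{p5,p6},{p1,p5,p6},{p2,p5,p6}}
  A3: {{p1},{p3},{p4},{p1,p3},{p1,p4},{p1,p5},{p1,p6},{p2,p3},{p2,p4},{p3,p4},{p3,p5},{p4,p5},{p1,p5,p6},{p2,p3,p5},{p2,p4,p5}}
  A12: {{p6},{p1,p6},{p2,p6},{p5,p6},{p1,p5,p6},{p2,p5,p6}}
  A13: {{p1,p5},{p1,p6},{p1,p5,p6}} {{p2,p3},{p3,p5},{p2,p3,p5}} {{p2,p4},{p4,p5},{p2,p4,p5}}
  A23: {{p1,p6},{p1,p5,p6}}
  A123: {{p1,p6},{p1,p5,p6}}
C dims 3,5,1; δ0: rk 2, SNF 1^2; δ1: rk 1, SNF 1^1
degree 0: 3−2−0 = 1 → Ȟ^0 ≅ Z
degree 1: 5−1−2 = 2 → Ȟ^1 ≅ Z^2
degree 2: 1−0−1 = 0 → Ȟ^2 ≅ 0


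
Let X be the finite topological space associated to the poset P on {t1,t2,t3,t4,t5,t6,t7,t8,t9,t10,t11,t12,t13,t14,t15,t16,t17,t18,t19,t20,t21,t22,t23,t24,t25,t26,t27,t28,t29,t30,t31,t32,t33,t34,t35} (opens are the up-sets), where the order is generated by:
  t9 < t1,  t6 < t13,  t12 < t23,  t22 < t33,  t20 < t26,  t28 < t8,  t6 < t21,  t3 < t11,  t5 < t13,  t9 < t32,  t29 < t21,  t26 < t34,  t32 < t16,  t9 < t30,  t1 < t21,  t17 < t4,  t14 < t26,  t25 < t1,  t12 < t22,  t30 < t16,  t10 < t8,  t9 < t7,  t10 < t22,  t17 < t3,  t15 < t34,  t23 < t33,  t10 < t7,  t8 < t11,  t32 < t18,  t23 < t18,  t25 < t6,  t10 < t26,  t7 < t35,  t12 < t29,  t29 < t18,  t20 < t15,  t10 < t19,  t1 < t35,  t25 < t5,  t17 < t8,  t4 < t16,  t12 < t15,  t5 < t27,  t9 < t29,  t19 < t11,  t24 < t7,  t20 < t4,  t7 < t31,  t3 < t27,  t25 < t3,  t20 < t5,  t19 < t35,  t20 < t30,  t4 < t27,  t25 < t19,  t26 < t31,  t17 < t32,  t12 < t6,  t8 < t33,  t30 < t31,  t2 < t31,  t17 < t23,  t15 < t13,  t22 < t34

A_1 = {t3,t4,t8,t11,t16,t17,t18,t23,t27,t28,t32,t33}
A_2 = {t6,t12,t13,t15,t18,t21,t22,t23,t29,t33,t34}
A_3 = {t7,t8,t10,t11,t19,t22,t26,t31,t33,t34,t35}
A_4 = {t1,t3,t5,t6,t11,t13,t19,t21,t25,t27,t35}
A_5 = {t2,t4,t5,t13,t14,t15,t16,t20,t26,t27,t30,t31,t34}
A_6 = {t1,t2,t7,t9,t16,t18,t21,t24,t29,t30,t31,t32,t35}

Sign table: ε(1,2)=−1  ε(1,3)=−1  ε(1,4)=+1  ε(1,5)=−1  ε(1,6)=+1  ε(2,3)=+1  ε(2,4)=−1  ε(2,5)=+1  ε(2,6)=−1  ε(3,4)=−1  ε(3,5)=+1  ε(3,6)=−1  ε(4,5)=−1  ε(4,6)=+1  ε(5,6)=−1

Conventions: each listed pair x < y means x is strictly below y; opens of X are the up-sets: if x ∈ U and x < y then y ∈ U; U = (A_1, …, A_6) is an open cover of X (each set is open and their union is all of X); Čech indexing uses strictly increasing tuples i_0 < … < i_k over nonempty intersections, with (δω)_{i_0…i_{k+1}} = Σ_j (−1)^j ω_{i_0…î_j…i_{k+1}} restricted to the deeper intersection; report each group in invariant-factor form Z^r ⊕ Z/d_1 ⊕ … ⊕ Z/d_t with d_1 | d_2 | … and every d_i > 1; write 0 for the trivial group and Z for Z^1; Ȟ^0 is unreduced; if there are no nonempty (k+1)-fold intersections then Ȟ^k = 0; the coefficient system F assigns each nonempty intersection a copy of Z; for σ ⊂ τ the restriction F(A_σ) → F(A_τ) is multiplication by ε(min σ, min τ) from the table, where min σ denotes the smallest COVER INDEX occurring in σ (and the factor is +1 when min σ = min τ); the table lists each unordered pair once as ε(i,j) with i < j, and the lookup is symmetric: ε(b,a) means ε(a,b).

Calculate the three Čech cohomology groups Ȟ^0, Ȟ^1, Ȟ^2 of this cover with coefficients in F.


cover nerve:
  A12={t18,t23,t33} A13={t8,t11,t33} A14={t3,t11,t27} A15={t4,t16,t27} A16={t16,t18,t32} A23={t22,t33,t34} A24={t6,t13,t21} A25={t13,t15,t34} A26={t18,t21,t29} A34={t11,t19,t35} A35={t26,t31,t34} A36={t7,t31,t35} A45={t5,t13,t27} A46={t1,t21,t35} A56={t2,t16,t30,t31}
  A123={t33} A126={t18} A134={t11} A145={t27} A156={t16} A235={t34} A245={t13} A246={t21} A346={t35} A356={t31}
C dims 6,15,10; δ0: rk 5, SNF 1^5; δ1: rk 10, SNF 1^9·2
Ȟ^0: (6−5)−0=1 ⇒ Z
Ȟ^1: (15−10)−5=0 ⇒ 0
Ȟ^2: (10−0)−10=0 plus torsion [2] ⇒ Z/2

Ȟ^0 ≅ Z, Ȟ^1 ≅ 0, Ȟ^2 ≅ Z/2


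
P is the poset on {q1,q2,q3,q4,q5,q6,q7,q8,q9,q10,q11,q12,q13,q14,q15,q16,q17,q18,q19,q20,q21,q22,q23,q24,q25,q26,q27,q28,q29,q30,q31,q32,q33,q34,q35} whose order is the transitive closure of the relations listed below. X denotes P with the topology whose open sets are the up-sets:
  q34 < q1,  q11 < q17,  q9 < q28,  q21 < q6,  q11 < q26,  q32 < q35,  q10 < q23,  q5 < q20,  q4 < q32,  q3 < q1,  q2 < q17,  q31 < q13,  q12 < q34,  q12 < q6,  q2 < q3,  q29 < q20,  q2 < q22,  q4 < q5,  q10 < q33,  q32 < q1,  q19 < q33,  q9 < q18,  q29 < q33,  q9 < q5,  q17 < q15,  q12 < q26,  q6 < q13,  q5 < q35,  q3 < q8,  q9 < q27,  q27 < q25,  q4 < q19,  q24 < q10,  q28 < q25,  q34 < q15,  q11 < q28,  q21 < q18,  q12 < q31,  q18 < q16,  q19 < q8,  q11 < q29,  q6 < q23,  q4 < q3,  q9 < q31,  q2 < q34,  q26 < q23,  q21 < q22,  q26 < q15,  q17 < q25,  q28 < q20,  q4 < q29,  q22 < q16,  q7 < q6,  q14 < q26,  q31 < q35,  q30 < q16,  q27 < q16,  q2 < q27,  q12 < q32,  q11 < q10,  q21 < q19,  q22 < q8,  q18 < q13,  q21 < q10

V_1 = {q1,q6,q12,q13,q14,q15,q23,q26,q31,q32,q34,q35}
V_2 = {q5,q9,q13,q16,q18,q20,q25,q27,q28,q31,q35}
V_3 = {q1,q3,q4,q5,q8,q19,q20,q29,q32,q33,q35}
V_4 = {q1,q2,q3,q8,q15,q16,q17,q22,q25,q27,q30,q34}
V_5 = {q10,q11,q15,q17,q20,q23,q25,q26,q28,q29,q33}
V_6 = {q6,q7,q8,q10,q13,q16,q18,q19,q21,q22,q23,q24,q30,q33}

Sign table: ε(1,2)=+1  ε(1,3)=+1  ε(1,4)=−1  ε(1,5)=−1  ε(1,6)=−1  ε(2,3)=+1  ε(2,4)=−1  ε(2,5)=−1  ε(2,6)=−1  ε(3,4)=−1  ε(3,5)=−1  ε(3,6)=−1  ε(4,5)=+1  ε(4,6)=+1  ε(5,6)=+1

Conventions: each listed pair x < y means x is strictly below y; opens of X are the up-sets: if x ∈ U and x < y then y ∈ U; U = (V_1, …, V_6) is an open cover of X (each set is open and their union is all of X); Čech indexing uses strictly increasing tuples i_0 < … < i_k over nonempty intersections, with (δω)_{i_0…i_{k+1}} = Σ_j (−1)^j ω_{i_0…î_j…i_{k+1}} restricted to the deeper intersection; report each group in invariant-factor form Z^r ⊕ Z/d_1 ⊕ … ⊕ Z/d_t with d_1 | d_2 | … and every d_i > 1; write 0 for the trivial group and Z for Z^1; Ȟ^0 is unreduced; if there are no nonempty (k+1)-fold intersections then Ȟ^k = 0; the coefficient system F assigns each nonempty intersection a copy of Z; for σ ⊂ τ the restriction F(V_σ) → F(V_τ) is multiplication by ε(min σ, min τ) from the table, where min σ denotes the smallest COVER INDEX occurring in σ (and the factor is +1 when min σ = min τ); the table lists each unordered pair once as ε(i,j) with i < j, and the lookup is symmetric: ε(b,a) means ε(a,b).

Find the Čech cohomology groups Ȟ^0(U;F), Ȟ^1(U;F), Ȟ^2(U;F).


nonempty overlaps:
  V12={q13,q31,q35} V13={q1,q32,q35} V14={q1,q15,q34} V15={q15,q23,q26} V16={q6,q13,q23} V23={q5,q20,q35} V24={q16,q25,q27} V25={q20,q25,q28} V26={q13,q16,q18} V34={q1,q3,q8} V35={q20,q29,q33} V36={q8,q19,q33} V45={q15,q17,q25} V46={q8,q16,q22,q30} V56={q10,q23,q33}
  V123={q35} V126={q13} V134={q1} V145={q15} V156={q23} V235={q20} V245={q25} V246={q16} V346={q8} V356={q33}
C dims 6,15,10; δ0: rk 5, SNF 1^5; δ1: rk 10, SNF 1^9·2
degree 0: 6−5−0 = 1 → Ȟ^0 ≅ Z
degree 1: 15−10−5 = 0 → Ȟ^1 ≅ 0
degree 2: 10−0−10 = 0 plus torsion [2] → Ȟ^2 ≅ Z/2

Ȟ^0(U;F) ≅ Z, Ȟ^1(U;F) ≅ 0, Ȟ^2(U;F) ≅ Z/2


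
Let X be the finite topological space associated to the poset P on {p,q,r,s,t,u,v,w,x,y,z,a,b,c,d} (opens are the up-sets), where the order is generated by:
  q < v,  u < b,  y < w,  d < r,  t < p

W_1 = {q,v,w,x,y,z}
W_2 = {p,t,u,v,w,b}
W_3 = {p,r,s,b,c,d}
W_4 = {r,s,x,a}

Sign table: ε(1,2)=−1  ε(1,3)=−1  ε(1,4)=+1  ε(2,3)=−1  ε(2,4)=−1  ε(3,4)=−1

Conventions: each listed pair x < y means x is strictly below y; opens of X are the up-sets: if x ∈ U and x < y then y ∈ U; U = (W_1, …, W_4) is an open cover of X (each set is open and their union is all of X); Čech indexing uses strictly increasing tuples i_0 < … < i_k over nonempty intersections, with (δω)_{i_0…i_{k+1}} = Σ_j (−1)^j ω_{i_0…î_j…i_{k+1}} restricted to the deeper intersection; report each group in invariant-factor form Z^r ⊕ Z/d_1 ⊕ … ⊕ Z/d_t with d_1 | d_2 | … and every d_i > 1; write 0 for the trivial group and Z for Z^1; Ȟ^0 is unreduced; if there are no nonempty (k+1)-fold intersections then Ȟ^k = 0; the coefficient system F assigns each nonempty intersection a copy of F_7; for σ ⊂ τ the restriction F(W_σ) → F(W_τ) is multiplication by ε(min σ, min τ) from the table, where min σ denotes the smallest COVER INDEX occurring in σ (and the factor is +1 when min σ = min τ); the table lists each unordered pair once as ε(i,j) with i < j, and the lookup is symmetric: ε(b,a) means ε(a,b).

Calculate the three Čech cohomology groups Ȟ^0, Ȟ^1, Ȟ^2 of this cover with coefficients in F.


nerve of the cover:
  W12={v,w} W14={x} W23={p,b} W34={r,s}
C dims 4,4; δ0: rk_F7 4
Ȟ^0 = (4 − 4) − 0 = 0, so Ȟ^0 ≅ 0
Ȟ^1 = (4 − 0) − 4 = 0, so Ȟ^1 ≅ 0
Ȟ^2 = (0 − 0) − 0 = 0, so Ȟ^2 ≅ 0

Ȟ^0 ≅ 0, Ȟ^1 ≅ 0 and Ȟ^2 ≅ 0


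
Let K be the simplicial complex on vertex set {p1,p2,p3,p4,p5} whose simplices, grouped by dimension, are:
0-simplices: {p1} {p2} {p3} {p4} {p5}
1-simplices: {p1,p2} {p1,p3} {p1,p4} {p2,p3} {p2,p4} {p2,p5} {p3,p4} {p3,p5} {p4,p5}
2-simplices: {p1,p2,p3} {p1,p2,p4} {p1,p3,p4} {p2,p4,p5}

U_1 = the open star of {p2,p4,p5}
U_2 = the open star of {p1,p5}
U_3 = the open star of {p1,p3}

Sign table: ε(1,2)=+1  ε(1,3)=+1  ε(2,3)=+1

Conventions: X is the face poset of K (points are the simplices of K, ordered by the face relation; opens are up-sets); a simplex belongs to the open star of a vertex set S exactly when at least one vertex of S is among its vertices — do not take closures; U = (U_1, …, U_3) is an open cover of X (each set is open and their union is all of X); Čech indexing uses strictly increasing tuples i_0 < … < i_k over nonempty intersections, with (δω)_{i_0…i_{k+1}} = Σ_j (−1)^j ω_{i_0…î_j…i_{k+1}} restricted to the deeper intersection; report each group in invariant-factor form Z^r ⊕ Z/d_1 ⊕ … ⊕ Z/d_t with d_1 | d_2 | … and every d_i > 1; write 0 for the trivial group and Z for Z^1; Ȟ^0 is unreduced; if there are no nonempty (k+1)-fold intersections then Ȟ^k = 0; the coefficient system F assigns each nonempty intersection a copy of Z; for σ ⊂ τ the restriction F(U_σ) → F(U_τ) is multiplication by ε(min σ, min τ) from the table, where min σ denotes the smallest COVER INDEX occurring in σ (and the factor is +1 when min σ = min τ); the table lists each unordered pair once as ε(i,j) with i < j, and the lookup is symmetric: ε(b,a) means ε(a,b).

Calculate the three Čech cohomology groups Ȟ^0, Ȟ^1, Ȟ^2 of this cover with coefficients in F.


Ȟ^0 = Z; Ȟ^1 = 0; Ȟ^2 = 0

nerve simplices:
  U1={{p2},{p4},{p5},{p1,p2},{p1,p4},{p2,p3},{p2,p4},{p2,p5},{p3,p4},{p3,p5},{p4,p5},{p1,p2,p3},{p1,p2,p4},{p1,p3,p4},{p2,p4,p5}} U2={{p1},{p5},{p1,p2},{p1,p3},{p1,p4},{p2,p5},{p3,p5},{p4,p5},{p1,p2,p3},{p1,p2,p4},{p1,p3,p4},{p2,p4,p5}} U3={{p1},{p3},{p1,p2},{p1,p3},{p1,p4},{p2,p3},{p3,p4},{p3,p5},{p1,p2,p3},{p1,p2,p4},{p1,p3,p4}}
  U12={{p5},{p1,p2},{p1,p4},{p2,p5},{p3,p5},{p4,p5},{p1,p2,p3},{p1,p2,p4},{p1,p3,p4},{p2,p4,p5}} U13={{p1,p2},{p1,p4},{p2,p3},{p3,p4},{p3,p5},{p1,p2,p3},{p1,p2,p4},{p1,p3,p4}} U23={{p1},{p1,p2},{p1,p3},{p1,p4},{p3,p5},{p1,p2,p3},{p1,p2,p4},{p1,p3,p4}}
  U123={{p1,p2},{p1,p4},{p3,p5},{p1,p2,p3},{p1,p2,p4},{p1,p3,p4}}
C dims 3,3,1; δ0: rk 2, SNF 1^2; δ1: rk 1, SNF 1^1
degree 0: 3−2−0 = 1 → Ȟ^0 ≅ Z
degree 1: 3−1−2 = 0 → Ȟ^1 ≅ 0
degree 2: 1−0−1 = 0 → Ȟ^2 ≅ 0
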